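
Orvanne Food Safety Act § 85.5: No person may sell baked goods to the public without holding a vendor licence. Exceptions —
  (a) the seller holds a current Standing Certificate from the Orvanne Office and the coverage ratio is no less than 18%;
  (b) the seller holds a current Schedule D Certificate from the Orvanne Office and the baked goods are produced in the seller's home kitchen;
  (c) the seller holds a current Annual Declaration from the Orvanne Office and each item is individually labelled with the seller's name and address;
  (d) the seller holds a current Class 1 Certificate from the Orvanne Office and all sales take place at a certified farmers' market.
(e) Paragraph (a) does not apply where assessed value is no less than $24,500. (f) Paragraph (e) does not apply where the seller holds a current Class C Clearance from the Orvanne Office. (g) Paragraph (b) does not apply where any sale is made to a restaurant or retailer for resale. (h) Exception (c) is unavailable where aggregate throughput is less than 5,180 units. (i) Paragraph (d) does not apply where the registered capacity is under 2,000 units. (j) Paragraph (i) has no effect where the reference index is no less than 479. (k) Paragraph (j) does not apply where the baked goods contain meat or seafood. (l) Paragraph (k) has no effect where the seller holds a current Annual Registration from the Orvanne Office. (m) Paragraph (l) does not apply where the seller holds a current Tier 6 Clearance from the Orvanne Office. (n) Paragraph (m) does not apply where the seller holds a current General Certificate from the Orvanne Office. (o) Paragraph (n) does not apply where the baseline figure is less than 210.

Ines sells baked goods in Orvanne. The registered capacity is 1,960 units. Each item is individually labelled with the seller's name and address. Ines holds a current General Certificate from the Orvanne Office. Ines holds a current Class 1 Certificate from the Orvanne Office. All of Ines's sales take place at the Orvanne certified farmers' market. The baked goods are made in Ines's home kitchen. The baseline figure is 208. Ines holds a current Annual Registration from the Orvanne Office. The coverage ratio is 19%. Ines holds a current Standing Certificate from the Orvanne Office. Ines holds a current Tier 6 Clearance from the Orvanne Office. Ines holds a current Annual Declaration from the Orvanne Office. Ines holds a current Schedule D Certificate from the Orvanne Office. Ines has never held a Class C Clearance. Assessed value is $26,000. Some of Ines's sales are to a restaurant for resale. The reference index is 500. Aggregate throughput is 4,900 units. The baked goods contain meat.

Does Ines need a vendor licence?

Yes — Ines must hold a vendor licence.

Exception (a) is satisfied on its face — a current Standing Certificate is held; the coverage ratio is 19%, meeting the 18% threshold. However, paragraphs (e)–(f) must be considered: (e) is triggered — assessed value is $26,000, meeting the $24,500 threshold. (f) is inapplicable (no current Class C Clearance is held), so (e) stands. (a) is therefore removed.
All of (b)'s requirements are met (a current Schedule D Certificate is held; the baked goods are home-kitchen produced). But applying paragraph (g): (g) applies — some sales are to a restaurant for resale. Exception (b) does not apply.
All of (c)'s requirements are met (a current Annual Declaration is held; items are individually labelled). But applying paragraph (h): (h) operates against (c): aggregate throughput is 4,900 units, less than the 5,180 units limit. So (c) is unavailable.
Exception (d): a current Class 1 Certificate is held; all sales are at a certified farmers' market — every condition holds. Turning to paragraphs (i)–(o): (i) applies — the registered capacity is 1,960 units, under the 2,000 units limit. (j) applies (the reference index is 500, meeting the 479 threshold), but is itself disapplied by (k): (k) operates against (j): the baked goods contain meat. (l) would limit (k) — a current Annual Registration is held — but (m) sets (l) aside: (m) operates against (l): a current Tier 6 Clearance is held. (n) applies (a current General Certificate is held), but is itself disapplied by (o): (o) operates against (n): the baseline figure is 208, less than the 210 limit. (d) is therefore removed.
Every exception is unavailable, so the rule governs.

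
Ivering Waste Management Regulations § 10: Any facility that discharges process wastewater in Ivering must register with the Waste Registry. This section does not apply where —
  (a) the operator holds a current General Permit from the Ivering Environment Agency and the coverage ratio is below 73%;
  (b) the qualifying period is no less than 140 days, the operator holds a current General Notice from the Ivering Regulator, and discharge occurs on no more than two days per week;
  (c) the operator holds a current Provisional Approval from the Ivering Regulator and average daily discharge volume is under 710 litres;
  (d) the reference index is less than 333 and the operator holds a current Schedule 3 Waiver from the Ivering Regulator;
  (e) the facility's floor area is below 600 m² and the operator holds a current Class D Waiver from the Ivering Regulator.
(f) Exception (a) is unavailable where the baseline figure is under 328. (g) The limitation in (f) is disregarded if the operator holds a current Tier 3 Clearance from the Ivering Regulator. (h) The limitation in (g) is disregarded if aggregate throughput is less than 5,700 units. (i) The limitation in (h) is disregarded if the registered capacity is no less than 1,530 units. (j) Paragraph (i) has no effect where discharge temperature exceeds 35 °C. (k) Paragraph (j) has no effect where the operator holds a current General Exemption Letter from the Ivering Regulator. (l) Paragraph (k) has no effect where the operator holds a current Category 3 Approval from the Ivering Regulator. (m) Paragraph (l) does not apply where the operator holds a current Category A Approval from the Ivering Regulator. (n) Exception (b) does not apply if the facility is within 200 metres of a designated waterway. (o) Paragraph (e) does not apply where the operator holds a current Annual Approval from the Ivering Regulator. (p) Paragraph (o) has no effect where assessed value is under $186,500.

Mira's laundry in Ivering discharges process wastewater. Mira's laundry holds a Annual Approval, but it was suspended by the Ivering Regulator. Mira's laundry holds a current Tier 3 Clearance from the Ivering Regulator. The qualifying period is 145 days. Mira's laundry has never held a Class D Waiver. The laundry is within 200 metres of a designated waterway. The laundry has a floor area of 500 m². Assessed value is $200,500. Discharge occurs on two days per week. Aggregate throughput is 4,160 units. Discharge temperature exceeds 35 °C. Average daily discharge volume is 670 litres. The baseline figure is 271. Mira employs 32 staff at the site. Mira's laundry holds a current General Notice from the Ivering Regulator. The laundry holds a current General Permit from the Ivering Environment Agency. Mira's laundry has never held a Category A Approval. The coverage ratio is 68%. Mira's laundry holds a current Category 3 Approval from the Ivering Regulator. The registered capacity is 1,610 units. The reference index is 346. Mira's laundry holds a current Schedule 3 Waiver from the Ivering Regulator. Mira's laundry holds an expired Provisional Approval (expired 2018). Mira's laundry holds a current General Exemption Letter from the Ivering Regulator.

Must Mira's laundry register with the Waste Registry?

All of (a)'s requirements are met (a current General Permit is held; the coverage ratio is 68%, below the 73% limit). Turning to paragraphs (f)–(m): (f) operates against (a): the baseline figure is 271, under the 328 limit. (g) applies (a current Tier 3 Clearance is held), but yields to (h): (h) is engaged — aggregate throughput is 4,160 units, less than the 5,700 units limit. (i) is triggered (the registered capacity is 1,610 units, meeting the 1,530 units threshold), but is overridden by (j): (j) operates against (i): discharge temperature exceeds 35 °C. (k) is triggered (a current General Exemption Letter is held), but is overridden by (l): (l) operates against (k): a current Category 3 Approval is held. (m) does not operate here (there is no Category A Approval in force), so (l) stands. Exception (a) does not apply.
Exception (b) is satisfied on its face — the qualifying period is 145 days, meeting the 140 days threshold; a current General Notice is held; discharge occurs on no more than two days per week. Turning to paragraph (n): (n) operates against (b): the laundry is within 200 m of a designated waterway. (b) is therefore removed.
Exception (c) requires that the operator holds a current Provisional Approval from the Ivering Regulator; but no current Provisional Approval is held, so (c) is unavailable.
Exception (d) fails — the reference index is 346, not less than 333.
Exception (e) requires that the operator holds a current Class D Waiver from the Ivering Regulator; but the Class D Waiver is not current, so (e) is unavailable.
No exception displaces § 10.

Yes — Mira's laundry must register with the Waste Registry.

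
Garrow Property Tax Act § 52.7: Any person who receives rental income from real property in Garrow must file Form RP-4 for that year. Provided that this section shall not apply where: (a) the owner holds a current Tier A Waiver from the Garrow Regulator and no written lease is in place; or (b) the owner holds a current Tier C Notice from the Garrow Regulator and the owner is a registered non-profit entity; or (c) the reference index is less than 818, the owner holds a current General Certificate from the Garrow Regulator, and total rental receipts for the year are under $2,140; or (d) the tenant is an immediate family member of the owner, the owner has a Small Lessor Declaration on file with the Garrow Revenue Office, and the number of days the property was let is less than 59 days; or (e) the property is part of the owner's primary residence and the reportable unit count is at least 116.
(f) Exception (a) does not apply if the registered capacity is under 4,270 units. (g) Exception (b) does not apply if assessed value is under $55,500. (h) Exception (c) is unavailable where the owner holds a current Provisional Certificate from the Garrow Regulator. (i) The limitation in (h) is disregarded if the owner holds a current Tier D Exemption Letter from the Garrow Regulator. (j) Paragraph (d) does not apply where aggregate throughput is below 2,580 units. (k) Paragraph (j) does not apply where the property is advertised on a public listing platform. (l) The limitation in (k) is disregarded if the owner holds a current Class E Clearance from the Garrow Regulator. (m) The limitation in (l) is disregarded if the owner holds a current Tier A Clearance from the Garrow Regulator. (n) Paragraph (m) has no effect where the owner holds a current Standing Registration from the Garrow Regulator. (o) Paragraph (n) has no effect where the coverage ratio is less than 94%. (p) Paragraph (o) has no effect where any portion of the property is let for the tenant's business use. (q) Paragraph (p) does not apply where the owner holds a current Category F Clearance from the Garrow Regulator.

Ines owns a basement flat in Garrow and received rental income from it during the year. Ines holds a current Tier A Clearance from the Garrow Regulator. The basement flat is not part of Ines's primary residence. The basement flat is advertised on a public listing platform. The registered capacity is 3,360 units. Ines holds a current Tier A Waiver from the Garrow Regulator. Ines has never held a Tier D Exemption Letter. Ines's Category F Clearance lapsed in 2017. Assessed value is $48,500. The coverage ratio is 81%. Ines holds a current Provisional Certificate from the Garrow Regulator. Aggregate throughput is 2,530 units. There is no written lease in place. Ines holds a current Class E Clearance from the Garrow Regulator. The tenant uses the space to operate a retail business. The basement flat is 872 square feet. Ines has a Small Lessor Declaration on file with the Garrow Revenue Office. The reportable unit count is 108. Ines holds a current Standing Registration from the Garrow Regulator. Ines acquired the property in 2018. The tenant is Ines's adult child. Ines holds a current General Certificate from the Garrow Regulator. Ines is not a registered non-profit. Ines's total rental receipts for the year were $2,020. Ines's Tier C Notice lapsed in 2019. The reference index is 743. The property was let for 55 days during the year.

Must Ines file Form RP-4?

Yes — Ines must file Form RP-4.

Exception (a)'s conditions are all satisfied: a current Tier A Waiver is held; there is no written lease. Turning to paragraph (f): (f) is triggered — the registered capacity is 3,360 units, under the 4,270 units limit. So (a) is unavailable.
Exception (b) requires that the owner holds a current Tier C Notice from the Garrow Regulator; but there is no Tier C Notice in force, so (b) is unavailable.
Exception (c) is satisfied on its face — the reference index is 743, less than the 818 limit; a current General Certificate is held; total rental receipts for the year are $2,020, under the $2,140 limit. But applying paragraphs (h)–(i): (h) operates against (c): a current Provisional Certificate is held. (i) is not triggered (no current Tier D Exemption Letter is held), so (h) stands. So (c) is unavailable.
All of (d)'s requirements are met (the tenant is an immediate family member; a Small Lessor Declaration is on file; the number of days the property was let is 55 days, less than the 59 days limit). But: (j) operates against (d): aggregate throughput is 2,530 units, below the 2,580 units limit. (k) would limit (j) — the property is publicly advertised — but (l) sets (k) aside: (l) applies — a current Class E Clearance is held. (m) would limit (l) — a current Tier A Clearance is held — but (n) sets (m) aside: (n) is engaged — a current Standing Registration is held. (o) applies (the coverage ratio is 81%, less than the 94% limit), but is set aside by (p): (p) applies — the space is let for business use. (q) is inapplicable (the Category F Clearance is not current), so (p) stands. So (d) is unavailable.
Exception (e) does not apply: the basement flat is not part of the primary residence.
Every exception is unavailable, so the rule governs.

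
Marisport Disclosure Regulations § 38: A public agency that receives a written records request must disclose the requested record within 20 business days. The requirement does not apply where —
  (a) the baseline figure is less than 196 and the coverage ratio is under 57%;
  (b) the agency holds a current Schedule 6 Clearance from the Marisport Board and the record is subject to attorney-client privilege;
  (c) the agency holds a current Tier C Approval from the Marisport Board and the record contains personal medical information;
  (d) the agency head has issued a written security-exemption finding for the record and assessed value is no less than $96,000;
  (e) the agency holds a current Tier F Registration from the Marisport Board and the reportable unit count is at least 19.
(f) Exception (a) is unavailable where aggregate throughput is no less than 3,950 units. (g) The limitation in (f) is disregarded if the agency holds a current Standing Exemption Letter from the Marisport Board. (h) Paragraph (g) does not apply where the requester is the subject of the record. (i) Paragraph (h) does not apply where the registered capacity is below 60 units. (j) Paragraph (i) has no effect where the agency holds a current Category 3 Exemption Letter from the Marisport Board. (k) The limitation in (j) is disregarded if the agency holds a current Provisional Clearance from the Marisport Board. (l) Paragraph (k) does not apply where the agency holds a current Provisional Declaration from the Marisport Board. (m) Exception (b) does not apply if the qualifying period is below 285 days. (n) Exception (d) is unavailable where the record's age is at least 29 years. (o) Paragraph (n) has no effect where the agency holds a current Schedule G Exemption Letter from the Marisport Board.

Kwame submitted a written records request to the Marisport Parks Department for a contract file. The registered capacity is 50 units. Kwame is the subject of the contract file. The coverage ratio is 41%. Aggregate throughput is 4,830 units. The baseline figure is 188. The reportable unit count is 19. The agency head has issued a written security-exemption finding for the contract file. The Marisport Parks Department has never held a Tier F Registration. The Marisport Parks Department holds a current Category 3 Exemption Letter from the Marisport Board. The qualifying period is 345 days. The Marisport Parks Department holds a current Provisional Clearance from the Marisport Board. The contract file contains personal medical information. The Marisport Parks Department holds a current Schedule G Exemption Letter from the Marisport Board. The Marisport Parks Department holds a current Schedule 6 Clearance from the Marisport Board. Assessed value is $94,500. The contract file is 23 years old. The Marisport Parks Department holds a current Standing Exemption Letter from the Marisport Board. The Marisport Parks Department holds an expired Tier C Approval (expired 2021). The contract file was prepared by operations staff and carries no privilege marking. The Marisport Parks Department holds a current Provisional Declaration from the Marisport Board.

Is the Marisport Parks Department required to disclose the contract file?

Exception (a) is satisfied on its face — the baseline figure is 188, less than the 196 limit; the coverage ratio is 41%, under the 57% limit. Turning to paragraphs (f)–(l): (f) operates — aggregate throughput is 4,830 units, meeting the 3,950 units threshold. (g) would limit (f) — a current Standing Exemption Letter is held — but (h) sets (g) aside: (h) operates against (g): Kwame is the subject of the contract file. (i) would limit (h) — the registered capacity is 50 units, below the 60 units limit — but (j) sets (i) aside: (j) operates against (i): a current Category 3 Exemption Letter is held. (k) is triggered (a current Provisional Clearance is held), but is set aside by (l): (l) is triggered — a current Provisional Declaration is held. Exception (a) does not apply.
Exception (b) does not apply: the contract file carries no privilege marking.
Exception (c) does not apply: the Tier C Approval is not current.
Exception (d) does not apply: assessed value is $94,500, short of $96,000.
Exception (e) fails — there is no Tier F Registration in force.
No exception is made out. the Marisport Parks Department falls within the general rule.

Yes — the Marisport Parks Department must disclose the contract file.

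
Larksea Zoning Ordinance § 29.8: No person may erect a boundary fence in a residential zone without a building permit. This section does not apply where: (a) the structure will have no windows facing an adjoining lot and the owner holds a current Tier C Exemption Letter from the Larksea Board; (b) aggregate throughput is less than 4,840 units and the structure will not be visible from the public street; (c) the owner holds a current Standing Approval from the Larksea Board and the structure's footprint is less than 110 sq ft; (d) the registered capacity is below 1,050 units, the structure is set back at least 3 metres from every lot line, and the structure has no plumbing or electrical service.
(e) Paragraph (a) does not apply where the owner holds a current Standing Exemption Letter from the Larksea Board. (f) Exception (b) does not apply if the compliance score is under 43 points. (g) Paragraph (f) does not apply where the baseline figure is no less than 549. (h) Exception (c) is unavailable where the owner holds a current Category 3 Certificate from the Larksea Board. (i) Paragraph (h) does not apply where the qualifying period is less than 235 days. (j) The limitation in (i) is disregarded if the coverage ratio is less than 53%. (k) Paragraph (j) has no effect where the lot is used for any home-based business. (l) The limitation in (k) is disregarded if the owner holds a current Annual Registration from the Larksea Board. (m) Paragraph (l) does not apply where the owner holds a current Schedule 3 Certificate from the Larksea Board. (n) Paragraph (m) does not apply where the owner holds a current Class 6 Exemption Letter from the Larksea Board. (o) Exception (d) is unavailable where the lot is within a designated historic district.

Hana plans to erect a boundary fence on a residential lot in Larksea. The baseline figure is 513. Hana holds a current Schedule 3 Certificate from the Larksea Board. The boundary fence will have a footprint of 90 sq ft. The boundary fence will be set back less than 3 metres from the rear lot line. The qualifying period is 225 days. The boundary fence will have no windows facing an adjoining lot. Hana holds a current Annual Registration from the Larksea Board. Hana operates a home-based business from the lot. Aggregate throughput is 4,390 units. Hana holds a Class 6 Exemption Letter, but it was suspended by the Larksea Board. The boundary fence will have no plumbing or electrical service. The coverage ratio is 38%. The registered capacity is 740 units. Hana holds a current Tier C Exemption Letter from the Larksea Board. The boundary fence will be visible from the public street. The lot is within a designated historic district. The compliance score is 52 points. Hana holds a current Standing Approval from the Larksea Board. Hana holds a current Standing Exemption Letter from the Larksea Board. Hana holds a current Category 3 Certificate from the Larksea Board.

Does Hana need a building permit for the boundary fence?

All of (a)'s requirements are met (no windows face an adjoining lot; a current Tier C Exemption Letter is held). But applying paragraph (e): (e) operates against (a): a current Standing Exemption Letter is held. So (a) is unavailable.
Exception (b) fails — the structure will be visible from the street.
Exception (c) is satisfied on its face — a current Standing Approval is held; the structure's footprint is 90 sq ft, less than the 110 sq ft limit. Under paragraphs (h)–(n): (h) is engaged (a current Category 3 Certificate is held), but is itself disapplied by (i): (i) operates against (h): the qualifying period is 225 days, less than the 235 days limit. (j) would limit (i) — the coverage ratio is 38%, less than the 53% limit — but (k) sets (j) aside: (k) operates against (j): a home-based business operates on the lot. (l) is engaged (a current Annual Registration is held), but is overridden by (m): (m) operates against (l): a current Schedule 3 Certificate is held. (n), which would lift (m), is not triggered — there is no Class 6 Exemption Letter in force. So (c) applies.
Exception (d) does not apply: the rear setback is under 3 m.

No — exception (c) applies; Hana does not need a building permit.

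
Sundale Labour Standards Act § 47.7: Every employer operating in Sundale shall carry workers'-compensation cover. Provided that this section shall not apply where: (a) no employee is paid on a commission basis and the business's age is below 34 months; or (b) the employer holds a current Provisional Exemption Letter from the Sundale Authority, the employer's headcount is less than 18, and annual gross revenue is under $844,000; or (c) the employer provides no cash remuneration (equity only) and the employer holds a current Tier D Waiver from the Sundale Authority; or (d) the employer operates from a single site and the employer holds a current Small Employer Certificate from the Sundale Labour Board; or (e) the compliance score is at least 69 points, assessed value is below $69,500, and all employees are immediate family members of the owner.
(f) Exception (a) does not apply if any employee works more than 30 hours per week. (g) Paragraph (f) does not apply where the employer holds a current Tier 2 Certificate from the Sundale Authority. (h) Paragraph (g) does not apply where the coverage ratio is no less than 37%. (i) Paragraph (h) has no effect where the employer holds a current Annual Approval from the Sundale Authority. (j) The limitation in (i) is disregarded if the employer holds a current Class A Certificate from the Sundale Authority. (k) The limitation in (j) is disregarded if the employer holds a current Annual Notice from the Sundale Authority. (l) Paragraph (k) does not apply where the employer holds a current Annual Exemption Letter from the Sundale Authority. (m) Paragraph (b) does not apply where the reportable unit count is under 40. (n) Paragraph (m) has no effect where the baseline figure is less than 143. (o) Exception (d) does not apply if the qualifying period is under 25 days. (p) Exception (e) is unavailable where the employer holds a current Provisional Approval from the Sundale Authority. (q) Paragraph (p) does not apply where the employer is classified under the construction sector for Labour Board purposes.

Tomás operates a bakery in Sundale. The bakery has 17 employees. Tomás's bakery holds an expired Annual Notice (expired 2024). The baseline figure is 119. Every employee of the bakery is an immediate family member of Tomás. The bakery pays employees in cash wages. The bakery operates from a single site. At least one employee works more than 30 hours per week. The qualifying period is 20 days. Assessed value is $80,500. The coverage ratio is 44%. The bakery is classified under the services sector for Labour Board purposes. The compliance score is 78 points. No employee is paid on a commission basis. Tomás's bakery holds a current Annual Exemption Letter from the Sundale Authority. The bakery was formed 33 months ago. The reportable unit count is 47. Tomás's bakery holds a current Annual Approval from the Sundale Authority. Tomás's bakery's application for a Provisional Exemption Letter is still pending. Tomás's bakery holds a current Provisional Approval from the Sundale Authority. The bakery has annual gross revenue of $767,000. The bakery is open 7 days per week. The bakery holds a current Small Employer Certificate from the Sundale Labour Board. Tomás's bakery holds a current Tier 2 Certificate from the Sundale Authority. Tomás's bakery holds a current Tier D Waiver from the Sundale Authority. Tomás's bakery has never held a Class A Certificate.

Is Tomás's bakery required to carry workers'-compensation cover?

No — exception (a) applies; Tomás's bakery is not required to carry workers'-compensation cover.

Exception (a)'s conditions are all satisfied: no employee is paid on commission; the business's age is 33 months, below the 34 months limit. Under paragraphs (f)–(l): (f) would limit (a) — at least one employee exceeds 30 hours/week — but (g) sets (f) aside: (g) is triggered — a current Tier 2 Certificate is held. (h) is engaged (the coverage ratio is 44%, meeting the 37% threshold), but is set aside by (i): (i) operates against (h): a current Annual Approval is held. (j), which would lift (i), is not triggered — there is no Class A Certificate in force. So (a) applies.
Exception (b) does not apply: no current Provisional Exemption Letter is held.
Exception (c) requires that the employer provides no cash remuneration (equity only); but employees are paid cash wages, so (c) is unavailable.
Exception (d) is satisfied on its face — the employer operates from a single site; a current Small Employer Certificate is held. Turning to paragraph (o): (o) operates against (d): the qualifying period is 20 days, under the 25 days limit. Exception (d) does not apply.
Exception (e) requires that assessed value is below $69,500; but assessed value is $80,500, not below $69,500, so (e) is unavailable.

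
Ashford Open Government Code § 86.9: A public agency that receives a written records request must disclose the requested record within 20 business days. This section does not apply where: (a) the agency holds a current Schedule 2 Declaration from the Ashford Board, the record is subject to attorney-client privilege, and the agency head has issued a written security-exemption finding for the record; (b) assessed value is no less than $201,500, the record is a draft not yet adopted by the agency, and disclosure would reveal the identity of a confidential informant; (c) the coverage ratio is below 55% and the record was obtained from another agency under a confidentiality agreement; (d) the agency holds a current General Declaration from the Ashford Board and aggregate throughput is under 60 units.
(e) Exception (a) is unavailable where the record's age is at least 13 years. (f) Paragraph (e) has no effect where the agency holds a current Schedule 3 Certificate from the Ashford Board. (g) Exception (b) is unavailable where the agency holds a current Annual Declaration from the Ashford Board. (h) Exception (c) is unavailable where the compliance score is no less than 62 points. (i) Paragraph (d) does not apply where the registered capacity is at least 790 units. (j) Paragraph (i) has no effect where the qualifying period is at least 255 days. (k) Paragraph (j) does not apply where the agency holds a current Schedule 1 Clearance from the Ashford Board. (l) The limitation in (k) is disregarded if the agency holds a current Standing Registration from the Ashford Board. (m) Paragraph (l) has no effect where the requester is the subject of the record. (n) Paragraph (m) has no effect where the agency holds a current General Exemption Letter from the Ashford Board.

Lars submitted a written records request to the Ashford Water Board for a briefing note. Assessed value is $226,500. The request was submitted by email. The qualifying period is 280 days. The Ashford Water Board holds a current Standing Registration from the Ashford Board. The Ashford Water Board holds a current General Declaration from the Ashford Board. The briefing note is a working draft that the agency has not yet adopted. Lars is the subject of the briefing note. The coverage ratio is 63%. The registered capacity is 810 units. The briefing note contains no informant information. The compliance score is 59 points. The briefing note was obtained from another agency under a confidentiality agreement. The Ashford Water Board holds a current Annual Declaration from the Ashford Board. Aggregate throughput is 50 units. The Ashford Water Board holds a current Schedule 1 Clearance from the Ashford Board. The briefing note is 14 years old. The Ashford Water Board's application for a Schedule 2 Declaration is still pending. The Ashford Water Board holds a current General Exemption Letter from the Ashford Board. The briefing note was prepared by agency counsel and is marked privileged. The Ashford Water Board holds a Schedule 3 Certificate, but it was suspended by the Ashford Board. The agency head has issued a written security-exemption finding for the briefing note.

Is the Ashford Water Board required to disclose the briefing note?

No — exception (d) applies; the Ashford Water Board is not required to disclose the briefing note.

Exception (a) fails — there is no Schedule 2 Declaration in force.
Exception (b) fails — the briefing note contains no informant information.
Exception (c) requires that the coverage ratio is below 55%; but the coverage ratio is 63%, not below 55%, so (c) is unavailable.
All of (d)'s requirements are met (a current General Declaration is held; aggregate throughput is 50 units, under the 60 units limit). Applying paragraphs (i)–(n): (i) would limit (d) — the registered capacity is 810 units, meeting the 790 units threshold — but (j) sets (i) aside: (j) applies — the qualifying period is 280 days, meeting the 255 days threshold. (k) is engaged (a current Schedule 1 Clearance is held), but is overridden by (l): (l) operates — a current Standing Registration is held. (m) is triggered (Lars is the subject of the briefing note), but yields to (n): (n) operates against (m): a current General Exemption Letter is held. (d) remains available.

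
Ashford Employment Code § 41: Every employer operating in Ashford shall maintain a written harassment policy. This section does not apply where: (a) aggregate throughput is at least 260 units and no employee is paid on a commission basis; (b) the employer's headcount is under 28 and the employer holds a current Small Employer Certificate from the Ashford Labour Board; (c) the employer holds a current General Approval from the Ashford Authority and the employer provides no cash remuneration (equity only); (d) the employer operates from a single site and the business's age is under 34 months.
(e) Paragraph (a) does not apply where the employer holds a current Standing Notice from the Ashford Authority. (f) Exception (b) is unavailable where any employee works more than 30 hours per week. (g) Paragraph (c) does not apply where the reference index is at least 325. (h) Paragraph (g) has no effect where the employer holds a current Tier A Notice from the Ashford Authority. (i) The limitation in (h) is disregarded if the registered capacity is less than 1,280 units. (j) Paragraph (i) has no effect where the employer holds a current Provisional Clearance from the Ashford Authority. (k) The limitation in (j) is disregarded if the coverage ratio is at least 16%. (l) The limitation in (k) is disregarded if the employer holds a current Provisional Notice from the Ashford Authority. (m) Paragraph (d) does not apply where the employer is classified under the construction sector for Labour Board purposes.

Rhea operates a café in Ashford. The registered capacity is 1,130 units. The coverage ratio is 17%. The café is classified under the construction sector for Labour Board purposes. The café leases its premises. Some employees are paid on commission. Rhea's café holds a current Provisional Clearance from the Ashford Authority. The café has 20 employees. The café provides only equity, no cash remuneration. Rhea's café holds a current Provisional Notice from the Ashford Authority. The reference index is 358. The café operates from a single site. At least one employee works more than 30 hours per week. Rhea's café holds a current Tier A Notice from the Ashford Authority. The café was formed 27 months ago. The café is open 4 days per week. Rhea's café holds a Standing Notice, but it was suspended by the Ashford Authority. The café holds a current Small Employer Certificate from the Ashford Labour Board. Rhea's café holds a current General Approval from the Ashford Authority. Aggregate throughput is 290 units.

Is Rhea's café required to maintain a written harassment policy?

Exception (a) requires that no employee is paid on a commission basis; but some employees are paid on commission, so (a) is unavailable.
All of (b)'s requirements are met (the employer's headcount is 20, under the 28 limit; a current Small Employer Certificate is held). But applying paragraph (f): (f) applies — at least one employee exceeds 30 hours/week. So (b) is unavailable.
Exception (c): a current General Approval is held; remuneration is equity-only — every condition holds. Under paragraphs (g)–(l): (g) is engaged (the reference index is 358, meeting the 325 threshold), but is overridden by (h): (h) operates against (g): a current Tier A Notice is held. (i) applies (the registered capacity is 1,130 units, less than the 1,280 units limit), but is set aside by (j): (j) applies — a current Provisional Clearance is held. (k) would limit (j) — the coverage ratio is 17%, meeting the 16% threshold — but (l) sets (k) aside: (l) is engaged — a current Provisional Notice is held. (c) remains available.
Exception (d) is satisfied on its face — the employer operates from a single site; the business's age is 27 months, under the 34 months limit. Turning to paragraph (m): (m) is triggered — the café is classified under the construction sector. (d) is therefore removed.

No — exception (c) applies; Rhea's café is not required to maintain a written harassment policy.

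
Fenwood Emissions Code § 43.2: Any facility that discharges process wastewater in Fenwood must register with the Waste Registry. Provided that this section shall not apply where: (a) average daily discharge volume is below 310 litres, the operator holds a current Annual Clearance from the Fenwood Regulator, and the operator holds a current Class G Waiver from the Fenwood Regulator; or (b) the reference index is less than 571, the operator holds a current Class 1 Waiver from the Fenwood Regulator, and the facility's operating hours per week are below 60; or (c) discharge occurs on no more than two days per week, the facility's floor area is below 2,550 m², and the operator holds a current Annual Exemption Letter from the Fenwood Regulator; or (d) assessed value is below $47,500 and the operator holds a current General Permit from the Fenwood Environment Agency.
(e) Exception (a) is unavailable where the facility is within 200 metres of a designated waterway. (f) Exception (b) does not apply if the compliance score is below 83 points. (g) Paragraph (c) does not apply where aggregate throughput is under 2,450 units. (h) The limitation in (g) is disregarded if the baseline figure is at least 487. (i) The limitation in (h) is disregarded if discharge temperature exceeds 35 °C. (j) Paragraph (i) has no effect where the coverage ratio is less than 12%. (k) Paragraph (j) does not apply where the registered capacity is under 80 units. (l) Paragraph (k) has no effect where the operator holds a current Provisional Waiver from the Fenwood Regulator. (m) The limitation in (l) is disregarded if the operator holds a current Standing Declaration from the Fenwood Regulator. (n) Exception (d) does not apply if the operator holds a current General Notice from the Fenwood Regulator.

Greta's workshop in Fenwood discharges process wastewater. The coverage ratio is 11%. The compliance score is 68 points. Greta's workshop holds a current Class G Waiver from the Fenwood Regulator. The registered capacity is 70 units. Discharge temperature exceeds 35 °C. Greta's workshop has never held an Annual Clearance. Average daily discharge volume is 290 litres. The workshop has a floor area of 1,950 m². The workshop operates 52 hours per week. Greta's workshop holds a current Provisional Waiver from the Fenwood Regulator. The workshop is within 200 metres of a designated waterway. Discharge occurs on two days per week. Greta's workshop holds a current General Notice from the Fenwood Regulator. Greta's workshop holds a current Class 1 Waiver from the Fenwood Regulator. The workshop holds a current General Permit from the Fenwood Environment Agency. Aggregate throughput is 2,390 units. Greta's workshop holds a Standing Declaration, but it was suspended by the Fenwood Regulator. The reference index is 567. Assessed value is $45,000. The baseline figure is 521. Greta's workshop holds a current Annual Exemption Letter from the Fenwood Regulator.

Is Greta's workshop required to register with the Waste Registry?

Exception (a) requires that the operator holds a current Annual Clearance from the Fenwood Regulator; but there is no Annual Clearance in force, so (a) is unavailable.
Exception (b)'s conditions are all satisfied: the reference index is 567, less than the 571 limit; a current Class 1 Waiver is held; the facility's operating hours per week are 52, below the 60 limit. But applying paragraph (f): (f) operates against (b): the compliance score is 68 points, below the 83 points limit. So (b) is unavailable.
All of (c)'s requirements are met (discharge occurs on no more than two days per week; the facility's floor area is 1,950 m², below the 2,550 m² limit; a current Annual Exemption Letter is held). As to paragraphs (g)–(m): (g) operates (aggregate throughput is 2,390 units, under the 2,450 units limit), but is displaced by (h): (h) is triggered — the baseline figure is 521, meeting the 487 threshold. (i) is triggered (discharge temperature exceeds 35 °C), but is overridden by (j): (j) is engaged — the coverage ratio is 11%, less than the 12% limit. (k) would limit (j) — the registered capacity is 70 units, under the 80 units limit — but (l) sets (k) aside: (l) is engaged — a current Provisional Waiver is held. (m) is inapplicable (no current Standing Declaration is held), so (l) stands. So (c) applies.
Exception (d)'s conditions are all satisfied: assessed value is $45,000, below the $47,500 limit; a current General Permit is held. But: (n) is engaged — a current General Notice is held. So (d) is unavailable.

No — exception (c) applies; Greta's workshop is not required to register with the Waste Registry.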